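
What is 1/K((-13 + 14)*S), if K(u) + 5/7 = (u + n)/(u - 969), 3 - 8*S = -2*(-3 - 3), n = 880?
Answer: -54327/88022 ≈ -0.61720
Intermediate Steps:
S = -9/8 (S = 3/8 - (-1)*(-3 - 3)/4 = 3/8 - (-1)*(-6)/4 = 3/8 - ⅛*12 = 3/8 - 3/2 = -9/8 ≈ -1.1250)
K(u) = -5/7 + (880 + u)/(-969 + u) (K(u) = -5/7 + (u + 880)/(u - 969) = -5/7 + (880 + u)/(-969 + u))
1/K((-13 + 14)*S) = 1/((11005 + 2*((-13 + 14)*(-9/8)))/(7*(-969 + (-13 + 14)*(-9/8)))) = 1/((11005 + 2*(1*(-9/8)))/(7*(-969 + 1*(-9/8)))) = 1/((11005 + 2*(-9/8))/(7*(-969 - 9/8))) = 1/((11005 - 9/4)/(7*(-7761/8))) = 1/((⅐)*(-8/7761)*(44011/4)) = 1/(-88022/54327) = -54327/88022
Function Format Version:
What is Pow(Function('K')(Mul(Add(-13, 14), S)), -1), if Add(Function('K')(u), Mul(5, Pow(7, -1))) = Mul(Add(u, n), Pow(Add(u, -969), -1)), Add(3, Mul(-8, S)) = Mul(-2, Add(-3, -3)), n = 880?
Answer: Rational(-54327, 88022) ≈ -0.61720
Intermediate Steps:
S = Rational(-9, 8) (S = Add(Rational(3, 8), Mul(Rational(-1, 8), Mul(-2, Add(-3, -3)))) = Add(Rational(3, 8), Mul(Rational(-1, 8), Mul(-2, -6))) = Add(Rational(3, 8), Mul(Rational(-1, 8), 12)) = Add(Rational(3, 8), Rational(-3, 2)) = Rational(-9, 8) ≈ -1.1250)
Function('K')(u) = Add(Rational(-5, 7), Mul(Pow(Add(-969, u), -1), Add(880, u))) (Function('K')(u) = Add(Rational(-5, 7), Mul(Add(u, 880), Pow(Add(u, -969), -1))) = Add(Rational(-5, 7), Mul(Add(880, u), Pow(Add(-969, u), -1))) = Add(Rational(-5, 7), Mul(Pow(Add(-969, u), -1), Add(880, u))))
Pow(Function('K')(Mul(Add(-13, 14), S)), -1) = Pow(Mul(Rational(1, 7), Pow(Add(-969, Mul(Add(-13, 14), Rational(-9, 8))), -1), Add(11005, Mul(2, Mul(Add(-13, 14), Rational(-9, 8))))), -1) = Pow(Mul(Rational(1, 7), Pow(Add(-969, Mul(1, Rational(-9, 8))), -1), Add(11005, Mul(2, Mul(1, Rational(-9, 8))))), -1) = Pow(Mul(Rational(1, 7), Pow(Add(-969, Rational(-9, 8)), -1), Add(11005, Mul(2, Rational(-9, 8)))), -1) = Pow(Mul(Rational(1, 7), Pow(Rational(-7761, 8), -1), Add(11005, Rational(-9, 4))), -1) = Pow(Mul(Rational(1, 7), Rational(-8, 7761), Rational(44011, 4)), -1) = Pow(Rational(-88022, 54327), -1) = Rational(-54327, 88022)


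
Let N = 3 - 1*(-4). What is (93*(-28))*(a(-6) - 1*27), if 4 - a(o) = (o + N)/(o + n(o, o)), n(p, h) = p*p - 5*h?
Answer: 299677/5 ≈ 59935.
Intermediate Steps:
n(p, h) = p**2 - 5*h
N = 7 (N = 3 + 4 = 7)
a(o) = 4 - (7 + o)/(o**2 - 4*o) (a(o) = 4 - (o + 7)/(o + (o**2 - 5*o)) = 4 - (7 + o)/(o**2 - 4*o))
(93*(-28))*(a(-6) - 1*27) = (93*(-28))*((-7 - 17*(-6) + 4*(-6)**2)/((-6)*(-4 - 6)) - 1*27) = -2604*(-1/6*(-7 + 102 + 4*36)/(-10) - 27) = -2604*(-1/6*(-1/10)*(-7 + 102 + 144) - 27) = -2604*(-1/6*(-1/10)*239 - 27) = -2604*(239/60 - 27) = -2604*(-1381/60) = 299677/5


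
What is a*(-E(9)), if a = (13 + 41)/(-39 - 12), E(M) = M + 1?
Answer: 180/17 ≈ 10.588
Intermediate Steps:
E(M) = 1 + M
a = -18/17 (a = 54/(-51) = 54*(-1/51) = -18/17 ≈ -1.0588)
a*(-E(9)) = -(-18)*(1 + 9)/17 = -(-18)*10/17 = -18/17*(-10) = 180/17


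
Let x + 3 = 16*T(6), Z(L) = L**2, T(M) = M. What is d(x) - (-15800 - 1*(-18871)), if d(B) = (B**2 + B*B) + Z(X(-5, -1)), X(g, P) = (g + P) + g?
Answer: 14348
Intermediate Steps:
X(g, P) = P + 2*g (X(g, P) = (P + g) + g = P + 2*g)
x = 93 (x = -3 + 16*6 = -3 + 96 = 93)
d(B) = 121 + 2*B**2 (d(B) = (B**2 + B*B) + (-1 + 2*(-5))**2 = (B**2 + B**2) + (-1 - 10)**2 = 2*B**2 + (-11)**2 = 2*B**2 + 121 = 121 + 2*B**2)
d(x) - (-15800 - 1*(-18871)) = (121 + 2*93**2) - (-15800 - 1*(-18871)) = (121 + 2*8649) - (-15800 + 18871) = (121 + 17298) - 1*3071 = 17419 - 3071 = 14348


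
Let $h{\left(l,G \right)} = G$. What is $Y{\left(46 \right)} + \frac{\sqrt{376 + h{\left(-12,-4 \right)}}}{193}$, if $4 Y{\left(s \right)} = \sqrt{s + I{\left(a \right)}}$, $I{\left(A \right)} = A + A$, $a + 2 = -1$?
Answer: $\frac{\sqrt{10}}{2} + \frac{2 \sqrt{93}}{193} \approx 1.6811$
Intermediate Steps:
$a = -3$ ($a = -2 - 1 = -3$)
$I{\left(A \right)} = 2 A$
$Y{\left(s \right)} = \frac{\sqrt{-6 + s}}{4}$ ($Y{\left(s \right)} = \frac{\sqrt{s + 2 \left(-3\right)}}{4} = \frac{\sqrt{s - 6}}{4} = \frac{\sqrt{-6 + s}}{4}$)
$Y{\left(46 \right)} + \frac{\sqrt{376 + h{\left(-12,-4 \right)}}}{193} = \frac{\sqrt{-6 + 46}}{4} + \frac{\sqrt{376 - 4}}{193} = \frac{\sqrt{40}}{4} + \sqrt{372} \cdot \frac{1}{193} = \frac{2 \sqrt{10}}{4} + 2 \sqrt{93} \cdot \frac{1}{193} = \frac{\sqrt{10}}{2} + \frac{2 \sqrt{93}}{193}$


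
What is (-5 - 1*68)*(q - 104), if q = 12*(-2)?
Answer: 9344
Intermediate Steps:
q = -24
(-5 - 1*68)*(q - 104) = (-5 - 1*68)*(-24 - 104) = (-5 - 68)*(-128) = -73*(-128) = 9344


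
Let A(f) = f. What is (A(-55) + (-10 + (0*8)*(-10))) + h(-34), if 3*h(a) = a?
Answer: -229/3 ≈ -76.333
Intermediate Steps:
h(a) = a/3
(A(-55) + (-10 + (0*8)*(-10))) + h(-34) = (-55 + (-10 + (0*8)*(-10))) + (⅓)*(-34) = (-55 + (-10 + 0*(-10))) - 34/3 = (-55 + (-10 + 0)) - 34/3 = (-55 - 10) - 34/3 = -65 - 34/3 = -229/3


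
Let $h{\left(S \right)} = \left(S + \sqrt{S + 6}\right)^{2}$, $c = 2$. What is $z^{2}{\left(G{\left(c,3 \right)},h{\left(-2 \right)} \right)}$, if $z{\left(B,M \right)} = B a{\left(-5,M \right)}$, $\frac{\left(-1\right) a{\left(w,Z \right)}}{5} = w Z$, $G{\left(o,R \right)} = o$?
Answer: $0$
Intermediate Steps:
$h{\left(S \right)} = \left(S + \sqrt{6 + S}\right)^{2}$
$a{\left(w,Z \right)} = - 5 Z w$ ($a{\left(w,Z \right)} = - 5 w Z = - 5 Z w$)
$z{\left(B,M \right)} = 25 B M$ ($z{\left(B,M \right)} = B \left(\left(-5\right) M \left(-5\right)\right) = B 25 M = 25 B M$)
$z^{2}{\left(G{\left(c,3 \right)},h{\left(-2 \right)} \right)} = \left(25 \cdot 2 \left(-2 + \sqrt{6 - 2}\right)^{2}\right)^{2} = \left(25 \cdot 2 \left(-2 + \sqrt{4}\right)^{2}\right)^{2} = \left(25 \cdot 2 \left(-2 + 2\right)^{2}\right)^{2} = \left(25 \cdot 2 \cdot 0^{2}\right)^{2} = \left(25 \cdot 2 \cdot 0\right)^{2} = 0^{2} = 0$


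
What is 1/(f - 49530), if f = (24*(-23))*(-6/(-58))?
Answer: -29/1438026 ≈ -2.0167e-5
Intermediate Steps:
f = -1656/29 (f = -(-3312)*(-1)/58 = -552*3/29 = -1656/29 ≈ -57.103)
1/(f - 49530) = 1/(-1656/29 - 49530) = 1/(-1438026/29) = -29/1438026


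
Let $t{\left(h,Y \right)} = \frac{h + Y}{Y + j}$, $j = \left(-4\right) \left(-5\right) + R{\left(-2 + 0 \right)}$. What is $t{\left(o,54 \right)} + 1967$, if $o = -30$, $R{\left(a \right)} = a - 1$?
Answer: $\frac{139681}{71} \approx 1967.3$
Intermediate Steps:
$R{\left(a \right)} = -1 + a$
$j = 17$ ($j = \left(-4\right) \left(-5\right) + \left(-1 + \left(-2 + 0\right)\right) = 20 - 3 = 17$)
$t{\left(h,Y \right)} = \frac{Y + h}{17 + Y}$ ($t{\left(h,Y \right)} = \frac{h + Y}{Y + 17} = \frac{Y + h}{17 + Y}$)
$t{\left(o,54 \right)} + 1967 = \frac{54 - 30}{17 + 54} + 1967 = \frac{1}{71} \cdot 24 + 1967 = \frac{24}{71} + 1967 = \frac{139681}{71}$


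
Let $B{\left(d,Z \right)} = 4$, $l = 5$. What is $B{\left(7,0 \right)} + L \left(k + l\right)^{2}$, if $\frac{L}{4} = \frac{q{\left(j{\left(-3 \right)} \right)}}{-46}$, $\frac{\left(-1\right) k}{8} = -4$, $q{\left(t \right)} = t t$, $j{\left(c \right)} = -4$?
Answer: $- \frac{43716}{23} \approx -1900.7$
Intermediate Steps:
$q{\left(t \right)} = t^{2}$
$k = 32$ ($k = \left(-8\right) \left(-4\right) = 32$)
$L = - \frac{32}{23}$ ($L = 4 \frac{\left(-4\right)^{2}}{-46} = 4 \cdot 16 \left(- \frac{1}{46}\right) = 4 \left(- \frac{8}{23}\right) = - \frac{32}{23} \approx -1.3913$)
$B{\left(7,0 \right)} + L \left(k + l\right)^{2} = 4 - \frac{32 \left(32 + 5\right)^{2}}{23} = 4 - \frac{32 \cdot 37^{2}}{23} = 4 - \frac{43808}{23} = - \frac{43716}{23}$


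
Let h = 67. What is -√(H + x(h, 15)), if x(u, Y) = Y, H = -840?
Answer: -5*I*√33 ≈ -28.723*I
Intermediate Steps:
-√(H + x(h, 15)) = -√(-840 + 15) = -√(-825) = -5*I*√33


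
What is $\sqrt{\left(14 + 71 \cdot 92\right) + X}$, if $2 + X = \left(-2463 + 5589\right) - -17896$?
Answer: $\sqrt{27566} \approx 166.03$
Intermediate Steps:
$X = 21020$ ($X = -2 + \left(\left(-2463 + 5589\right) - -17896\right) = -2 + \left(3126 + 17896\right) = -2 + 21022 = 21020$)
$\sqrt{\left(14 + 71 \cdot 92\right) + X} = \sqrt{\left(14 + 71 \cdot 92\right) + 21020} = \sqrt{\left(14 + 6532\right) + 21020} = \sqrt{6546 + 21020} = \sqrt{27566}$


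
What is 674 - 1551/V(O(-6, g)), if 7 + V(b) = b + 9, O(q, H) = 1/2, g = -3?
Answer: 268/5 ≈ 53.600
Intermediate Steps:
O(q, H) = 1/2
V(b) = 2 + b (V(b) = -7 + (b + 9) = -7 + (9 + b) = 2 + b)
674 - 1551/V(O(-6, g)) = 674 - 1551/(2 + 1/2) = 674 - 1551/5/2 = 674 - 1551*2/5 = 674 - 3102/5 = 268/5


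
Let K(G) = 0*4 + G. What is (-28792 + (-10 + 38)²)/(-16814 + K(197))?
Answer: 9336/5539 ≈ 1.6855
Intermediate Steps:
K(G) = G (K(G) = 0 + G = G)
(-28792 + (-10 + 38)²)/(-16814 + K(197)) = (-28792 + (-10 + 38)²)/(-16814 + 197) = (-28792 + 28²)/(-16617) = (-28792 + 784)*(-1/16617) = -28008*(-1/16617) = 9336/5539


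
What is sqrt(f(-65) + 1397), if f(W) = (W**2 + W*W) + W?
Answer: sqrt(9782) ≈ 98.904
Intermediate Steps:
f(W) = W + 2*W**2 (f(W) = (W**2 + W**2) + W = 2*W**2 + W = W + 2*W**2)
sqrt(f(-65) + 1397) = sqrt(-65*(1 + 2*(-65)) + 1397) = sqrt(-65*(1 - 130) + 1397) = sqrt(-65*(-129) + 1397) = sqrt(8385 + 1397) = sqrt(9782)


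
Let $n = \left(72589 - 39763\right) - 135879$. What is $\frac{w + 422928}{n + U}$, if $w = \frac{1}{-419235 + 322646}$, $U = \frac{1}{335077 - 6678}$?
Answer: $- \frac{13415162396691809}{3268813439779994} \approx -4.104$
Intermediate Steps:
$n = -103053$ ($n = 32826 - 135879 = -103053$)
$U = \frac{1}{328399} \approx 3.0451 \cdot 10^{-6}$
$w = - \frac{1}{96589}$ ($w = \frac{1}{-96589} = - \frac{1}{96589} \approx -1.0353 \cdot 10^{-5}$)
$\frac{w + 422928}{n + U} = \frac{- \frac{1}{96589} + 422928}{-103053 + \frac{1}{328399}} = \frac{40850192591}{96589 \left(- \frac{33842502146}{328399}\right)} = \frac{40850192591}{96589} \left(- \frac{328399}{33842502146}\right) = - \frac{13415162396691809}{3268813439779994}$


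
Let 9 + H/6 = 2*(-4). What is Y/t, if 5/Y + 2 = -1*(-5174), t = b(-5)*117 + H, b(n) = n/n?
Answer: 1/15516 ≈ 6.4450e-5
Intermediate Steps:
H = -102 (H = -54 + 6*(2*(-4)) = -54 + 6*(-8) = -54 - 48 = -102)
b(n) = 1
t = 15 (t = 1*117 - 102 = 117 - 102 = 15)
Y = 5/5172 (Y = 5/(-2 - 1*(-5174)) = 5/(-2 + 5174) = 5/5172 ≈ 0.00096674)
Y/t = (5/5172)/15 = (5/5172)*(1/15) = 1/15516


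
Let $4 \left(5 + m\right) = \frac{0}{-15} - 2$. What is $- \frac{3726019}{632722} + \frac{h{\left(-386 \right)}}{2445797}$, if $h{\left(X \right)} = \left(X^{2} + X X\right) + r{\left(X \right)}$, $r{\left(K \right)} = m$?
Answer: $- \frac{4462271738945}{773754784717} \approx -5.767$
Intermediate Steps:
$m = - \frac{11}{2}$ ($m = -5 + \frac{\frac{0}{-15} - 2}{4} = -5 + \frac{0 \left(- \frac{1}{15}\right) - 2}{4} = -5 + \frac{0 - 2}{4} = -5 + \frac{1}{4} \left(-2\right) = -5 - \frac{1}{2} = - \frac{11}{2} \approx -5.5$)
$r{\left(K \right)} = - \frac{11}{2}$
$h{\left(X \right)} = - \frac{11}{2} + 2 X^{2}$ ($h{\left(X \right)} = \left(X^{2} + X X\right) - \frac{11}{2} = \left(X^{2} + X^{2}\right) - \frac{11}{2} = 2 X^{2} - \frac{11}{2} = - \frac{11}{2} + 2 X^{2}$)
$- \frac{3726019}{632722} + \frac{h{\left(-386 \right)}}{2445797} = - \frac{3726019}{632722} + \frac{- \frac{11}{2} + 2 \left(-386\right)^{2}}{2445797} = \left(-3726019\right) \frac{1}{632722} + \left(- \frac{11}{2} + 2 \cdot 148996\right) \frac{1}{2445797} = - \frac{3726019}{632722} + \left(- \frac{11}{2} + 297992\right) \frac{1}{2445797} = - \frac{3726019}{632722} + \frac{595973}{2} \cdot \frac{1}{2445797} = - \frac{3726019}{632722} + \frac{595973}{4891594} = - \frac{4462271738945}{773754784717}$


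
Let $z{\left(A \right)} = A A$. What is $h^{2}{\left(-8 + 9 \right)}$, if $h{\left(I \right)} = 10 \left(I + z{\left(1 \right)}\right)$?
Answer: $400$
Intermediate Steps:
$z{\left(A \right)} = A^{2}$
$h{\left(I \right)} = 10 + 10 I$ ($h{\left(I \right)} = 10 \left(I + 1^{2}\right) = 10 \left(I + 1\right) = 10 \left(1 + I\right) = 10 + 10 I$)
$h^{2}{\left(-8 + 9 \right)} = \left(10 + 10 \left(-8 + 9\right)\right)^{2} = \left(10 + 10 \cdot 1\right)^{2} = \left(10 + 10\right)^{2} = 20^{2} = 400$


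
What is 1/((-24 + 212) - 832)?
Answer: -1/644 ≈ -0.0015528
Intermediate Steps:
1/((-24 + 212) - 832) = 1/(188 - 832) = 1/(-644) = -1/644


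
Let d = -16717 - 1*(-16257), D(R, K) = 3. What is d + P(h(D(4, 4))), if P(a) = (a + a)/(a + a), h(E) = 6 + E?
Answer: -459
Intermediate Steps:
P(a) = 1 (P(a) = (2*a)/((2*a)) = (2*a)*(1/(2*a)) = 1)
d = -460 (d = -16717 + 16257 = -460)
d + P(h(D(4, 4))) = -460 + 1 = -459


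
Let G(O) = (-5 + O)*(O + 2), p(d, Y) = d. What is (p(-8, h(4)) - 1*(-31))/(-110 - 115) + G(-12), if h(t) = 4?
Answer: 38227/225 ≈ 169.90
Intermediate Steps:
G(O) = (-5 + O)*(2 + O)
(p(-8, h(4)) - 1*(-31))/(-110 - 115) + G(-12) = (-8 - 1*(-31))/(-110 - 115) + (-10 + (-12)² - 3*(-12)) = (-8 + 31)/(-225) + (-10 + 144 + 36) = -1/225*23 + 170 = -23/225 + 170 = 38227/225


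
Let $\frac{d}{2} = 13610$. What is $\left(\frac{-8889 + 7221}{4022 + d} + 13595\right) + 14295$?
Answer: $\frac{145222952}{5207} \approx 27890.0$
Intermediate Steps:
$d = 27220$ ($d = 2 \cdot 13610 = 27220$)
$\left(\frac{-8889 + 7221}{4022 + d} + 13595\right) + 14295 = \left(\frac{-8889 + 7221}{4022 + 27220} + 13595\right) + 14295 = \left(- \frac{1668}{31242} + 13595\right) + 14295 = \left(\left(-1668\right) \frac{1}{31242} + 13595\right) + 14295 = \left(- \frac{278}{5207} + 13595\right) + 14295 = \frac{70788887}{5207} + 14295 = \frac{145222952}{5207}$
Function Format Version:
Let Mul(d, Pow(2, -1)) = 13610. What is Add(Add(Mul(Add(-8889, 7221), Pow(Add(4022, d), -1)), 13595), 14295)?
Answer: Rational(145222952, 5207) ≈ 27890.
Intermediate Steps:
d = 27220 (d = Mul(2, 13610) = 27220)
Add(Add(Mul(Add(-8889, 7221), Pow(Add(4022, d), -1)), 13595), 14295) = Add(Add(Mul(Add(-8889, 7221), Pow(Add(4022, 27220), -1)), 13595), 14295) = Add(Add(Mul(-1668, Pow(31242, -1)), 13595), 14295) = Add(Add(Mul(-1668, Rational(1, 31242)), 13595), 14295) = Add(Add(Rational(-278, 5207), 13595), 14295) = Add(Rational(70788887, 5207), 14295) = Rational(145222952, 5207)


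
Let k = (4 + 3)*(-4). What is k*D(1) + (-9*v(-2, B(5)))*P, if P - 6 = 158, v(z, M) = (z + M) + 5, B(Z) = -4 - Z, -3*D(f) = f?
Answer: 26596/3 ≈ 8865.3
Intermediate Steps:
k = -28 (k = 7*(-4) = -28)
D(f) = -f/3
v(z, M) = 5 + M + z (v(z, M) = (M + z) + 5 = 5 + M + z)
P = 164 (P = 6 + 158 = 164)
k*D(1) + (-9*v(-2, B(5)))*P = -(-28)/3 - 9*(5 + (-4 - 1*5) - 2)*164 = -28*(-1/3) - 9*(5 + (-4 - 5) - 2)*164 = 28/3 - 9*(5 - 9 - 2)*164 = 28/3 - 9*(-6)*164 = 28/3 + 54*164 = 28/3 + 8856 = 26596/3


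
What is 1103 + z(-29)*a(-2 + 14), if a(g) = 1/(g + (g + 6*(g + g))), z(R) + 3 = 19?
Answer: 23165/21 ≈ 1103.1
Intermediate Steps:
z(R) = 16 (z(R) = -3 + 19 = 16)
a(g) = 1/(14*g) (a(g) = 1/(g + (g + 6*(2*g))) = 1/(g + (g + 12*g)) = 1/(g + 13*g) = 1/(14*g))
1103 + z(-29)*a(-2 + 14) = 1103 + 16*(1/(14*(-2 + 14))) = 1103 + 16*((1/14)/12) = 1103 + 16*((1/14)*(1/12)) = 1103 + 16*(1/168) = 1103 + 2/21 = 23165/21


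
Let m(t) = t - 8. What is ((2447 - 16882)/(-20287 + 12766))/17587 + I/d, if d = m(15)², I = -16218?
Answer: -2145183782971/6481319523 ≈ -330.98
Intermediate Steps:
m(t) = -8 + t
d = 49 (d = (-8 + 15)² = 7² = 49)
((2447 - 16882)/(-20287 + 12766))/17587 + I/d = ((2447 - 16882)/(-20287 + 12766))/17587 - 16218/49 = -14435/(-7521)*(1/17587) - 16218*1/49 = -14435*(-1/7521)*(1/17587) - 16218/49 = (14435/7521)*(1/17587) - 16218/49 = 14435/132271827 - 16218/49 = -2145183782971/6481319523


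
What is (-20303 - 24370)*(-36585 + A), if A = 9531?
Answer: 1208583342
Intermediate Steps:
(-20303 - 24370)*(-36585 + A) = (-20303 - 24370)*(-36585 + 9531) = -44673*(-27054) = 1208583342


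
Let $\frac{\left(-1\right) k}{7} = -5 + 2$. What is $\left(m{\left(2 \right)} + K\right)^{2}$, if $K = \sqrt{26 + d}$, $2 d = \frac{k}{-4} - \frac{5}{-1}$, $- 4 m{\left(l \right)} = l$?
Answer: $\frac{209}{8} - \frac{3 \sqrt{46}}{4} \approx 21.038$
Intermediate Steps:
$m{\left(l \right)} = - \frac{l}{4}$
$k = 21$ ($k = - 7 \left(-5 + 2\right) = \left(-7\right) \left(-3\right) = 21$)
$d = - \frac{1}{8}$ ($d = \frac{\frac{21}{-4} - \frac{5}{-1}}{2} = \frac{21 \left(- \frac{1}{4}\right) - -5}{2} = \frac{- \frac{21}{4} + 5}{2} = \frac{1}{2} \left(- \frac{1}{4}\right) = - \frac{1}{8} \approx -0.125$)
$K = \frac{3 \sqrt{46}}{4}$ ($K = \sqrt{26 - \frac{1}{8}} = \sqrt{\frac{207}{8}} = \frac{3 \sqrt{46}}{4} \approx 5.0867$)
$\left(m{\left(2 \right)} + K\right)^{2} = \left(\left(- \frac{1}{4}\right) 2 + \frac{3 \sqrt{46}}{4}\right)^{2} = \left(- \frac{1}{2} + \frac{3 \sqrt{46}}{4}\right)^{2}$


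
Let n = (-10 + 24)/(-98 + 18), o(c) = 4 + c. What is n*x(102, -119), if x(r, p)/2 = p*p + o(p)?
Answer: -49161/10 ≈ -4916.1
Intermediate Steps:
n = -7/40 (n = 14/(-80) = 14*(-1/80) = -7/40 ≈ -0.17500)
x(r, p) = 8 + 2*p + 2*p² (x(r, p) = 2*(p*p + (4 + p)) = 2*(p² + (4 + p)) = 2*(4 + p + p²) = 8 + 2*p + 2*p²)
n*x(102, -119) = -7*(8 + 2*(-119) + 2*(-119)²)/40 = -7*(8 - 238 + 2*14161)/40 = -7*(8 - 238 + 28322)/40 = -7/40*28092 = -49161/10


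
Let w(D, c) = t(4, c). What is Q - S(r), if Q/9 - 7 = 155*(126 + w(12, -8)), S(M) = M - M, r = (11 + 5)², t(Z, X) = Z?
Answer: 181413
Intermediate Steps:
r = 256 (r = 16² = 256)
w(D, c) = 4
S(M) = 0
Q = 181413 (Q = 63 + 9*(155*(126 + 4)) = 63 + 9*(155*130) = 63 + 9*20150 = 63 + 181350 = 181413)
Q - S(r) = 181413 - 1*0 = 181413 + 0 = 181413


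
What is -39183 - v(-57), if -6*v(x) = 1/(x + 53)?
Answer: -940393/24 ≈ -39183.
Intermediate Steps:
v(x) = -1/(6*(53 + x)) (v(x) = -1/(6*(x + 53)) = -1/(6*(53 + x)))
-39183 - v(-57) = -39183 - (-1)/(318 + 6*(-57)) = -39183 - (-1)/(318 - 342) = -39183 - (-1)/(-24) = -39183 - (-1)*(-1)/24 = -39183 - 1*1/24 = -39183 - 1/24 = -940393/24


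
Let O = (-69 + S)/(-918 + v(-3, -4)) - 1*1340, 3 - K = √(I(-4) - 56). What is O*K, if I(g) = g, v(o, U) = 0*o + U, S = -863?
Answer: -1851822/461 + 1234548*I*√15/461 ≈ -4017.0 + 10372.0*I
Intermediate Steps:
v(o, U) = U (v(o, U) = 0 + U = U)
K = 3 - 2*I*√15 (K = 3 - √(-4 - 56) = 3 - √(-60) = 3 - 2*I*√15 ≈ 3.0 - 7.746*I)
O = -617274/461 (O = (-69 - 863)/(-918 - 4) - 1*1340 = -932/(-922) - 1340 = -932*(-1/922) - 1340 = 466/461 - 1340 = -617274/461 ≈ -1339.0)
O*K = -617274*(3 - 2*I*√15)/461 = -1851822/461 + 1234548*I*√15/461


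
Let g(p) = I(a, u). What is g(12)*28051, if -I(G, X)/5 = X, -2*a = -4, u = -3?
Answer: 420765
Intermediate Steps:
a = 2 (a = -½*(-4) = 2)
I(G, X) = -5*X
g(p) = 15 (g(p) = -5*(-3) = 15)
g(12)*28051 = 15*28051 = 420765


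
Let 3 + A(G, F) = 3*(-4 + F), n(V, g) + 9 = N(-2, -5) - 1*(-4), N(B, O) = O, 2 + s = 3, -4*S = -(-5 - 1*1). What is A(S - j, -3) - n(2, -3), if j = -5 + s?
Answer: -14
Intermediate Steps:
S = -3/2 (S = -(-1)*(-5 - 1*1)/4 = -(-1)*(-5 - 1)/4 = -(-1)*(-6)/4 = -¼*6 = -3/2 ≈ -1.5000)
s = 1 (s = -2 + 3 = 1)
n(V, g) = -10 (n(V, g) = -9 + (-5 - 1*(-4)) = -9 + (-5 + 4) = -9 - 1 = -10)
j = -4 (j = -5 + 1 = -4)
A(G, F) = -15 + 3*F (A(G, F) = -3 + 3*(-4 + F) = -3 + (-12 + 3*F) = -15 + 3*F)
A(S - j, -3) - n(2, -3) = (-15 + 3*(-3)) - 1*(-10) = (-15 - 9) + 10 = -24 + 10 = -14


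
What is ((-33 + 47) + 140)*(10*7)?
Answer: 10780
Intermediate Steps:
((-33 + 47) + 140)*(10*7) = (14 + 140)*70 = 154*70 = 10780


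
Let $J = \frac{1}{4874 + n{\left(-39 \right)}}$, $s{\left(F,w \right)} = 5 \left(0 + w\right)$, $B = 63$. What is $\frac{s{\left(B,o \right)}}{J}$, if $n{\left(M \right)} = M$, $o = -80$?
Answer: $-1934000$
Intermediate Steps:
$s{\left(F,w \right)} = 5 w$
$J = \frac{1}{4835}$ ($J = \frac{1}{4874 - 39} = \frac{1}{4835} \approx 0.00020683$)
$\frac{s{\left(B,o \right)}}{J} = 5 \left(-80\right) \frac{1}{\frac{1}{4835}} = \left(-400\right) 4835 = -1934000$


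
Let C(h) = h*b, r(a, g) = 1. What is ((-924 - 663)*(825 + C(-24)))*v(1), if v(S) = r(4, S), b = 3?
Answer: -1195011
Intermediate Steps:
v(S) = 1
C(h) = 3*h (C(h) = h*3 = 3*h)
((-924 - 663)*(825 + C(-24)))*v(1) = ((-924 - 663)*(825 + 3*(-24)))*1 = -1587*(825 - 72)*1 = -1587*753*1 = -1195011*1 = -1195011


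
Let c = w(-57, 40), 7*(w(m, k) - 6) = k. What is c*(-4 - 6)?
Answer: -820/7 ≈ -117.14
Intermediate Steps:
w(m, k) = 6 + k/7
c = 82/7 (c = 6 + (1/7)*40 = 6 + 40/7 = 82/7 ≈ 11.714)
c*(-4 - 6) = 82*(-4 - 6)/7 = (82/7)*(-10) = -820/7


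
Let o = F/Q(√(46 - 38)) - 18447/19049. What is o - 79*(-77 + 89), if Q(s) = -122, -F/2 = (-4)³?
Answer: -25672325/27023 ≈ -950.02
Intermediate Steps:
F = 128 (F = -2*(-4)³ = -2*(-64) = 128)
o = -54521/27023 (o = 128/(-122) - 18447/19049 = 128*(-1/122) - 18447*1/19049 = -64/61 - 429/443 = -54521/27023 ≈ -2.0176)
o - 79*(-77 + 89) = -54521/27023 - 79*(-77 + 89) = -54521/27023 - 79*12 = -54521/27023 - 1*948 = -54521/27023 - 948 = -25672325/27023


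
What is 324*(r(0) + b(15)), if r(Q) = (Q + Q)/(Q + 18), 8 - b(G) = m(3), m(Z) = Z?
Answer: 1620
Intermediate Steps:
b(G) = 5 (b(G) = 8 - 1*3 = 8 - 3 = 5)
r(Q) = 2*Q/(18 + Q) (r(Q) = (2*Q)/(18 + Q) = 2*Q/(18 + Q))
324*(r(0) + b(15)) = 324*(2*0/(18 + 0) + 5) = 324*(2*0/18 + 5) = 324*(2*0*(1/18) + 5) = 324*(0 + 5) = 324*5 = 1620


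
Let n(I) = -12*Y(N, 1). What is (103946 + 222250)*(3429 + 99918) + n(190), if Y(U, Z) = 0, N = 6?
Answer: 33711378012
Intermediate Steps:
n(I) = 0 (n(I) = -12*0 = 0)
(103946 + 222250)*(3429 + 99918) + n(190) = (103946 + 222250)*(3429 + 99918) + 0 = 326196*103347 + 0 = 33711378012 + 0 = 33711378012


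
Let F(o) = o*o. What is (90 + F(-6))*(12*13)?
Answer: 19656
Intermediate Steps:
F(o) = o²
(90 + F(-6))*(12*13) = (90 + (-6)²)*(12*13) = (90 + 36)*156 = 126*156 = 19656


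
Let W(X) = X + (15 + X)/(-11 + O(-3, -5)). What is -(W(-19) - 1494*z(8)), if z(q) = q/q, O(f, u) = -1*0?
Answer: 16639/11 ≈ 1512.6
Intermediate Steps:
O(f, u) = 0
z(q) = 1
W(X) = -15/11 + 10*X/11 (W(X) = X + (15 + X)/(-11 + 0) = X + (15 + X)/(-11) = X + (15 + X)*(-1/11) = X + (-15/11 - X/11) = -15/11 + 10*X/11)
-(W(-19) - 1494*z(8)) = -((-15/11 + (10/11)*(-19)) - 1494*1) = -((-15/11 - 190/11) - 1494) = -(-205/11 - 1494) = -1*(-16639/11) = 16639/11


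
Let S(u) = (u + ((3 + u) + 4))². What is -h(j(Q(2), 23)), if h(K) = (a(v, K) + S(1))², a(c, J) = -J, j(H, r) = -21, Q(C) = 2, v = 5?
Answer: -10404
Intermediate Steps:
S(u) = (7 + 2*u)² (S(u) = (u + (7 + u))² = (7 + 2*u)²)
h(K) = (81 - K)² (h(K) = (-K + (7 + 2*1)²)² = (-K + (7 + 2)²)² = (-K + 9²)² = (-K + 81)² = (81 - K)²)
-h(j(Q(2), 23)) = -(-81 - 21)² = -1*(-102)² = -1*10404 = -10404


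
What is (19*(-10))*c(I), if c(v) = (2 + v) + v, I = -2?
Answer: 380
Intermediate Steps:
c(v) = 2 + 2*v
(19*(-10))*c(I) = (19*(-10))*(2 + 2*(-2)) = -190*(2 - 4) = -190*(-2) = 380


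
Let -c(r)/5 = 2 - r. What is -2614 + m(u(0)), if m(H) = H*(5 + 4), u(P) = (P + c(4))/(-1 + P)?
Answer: -2704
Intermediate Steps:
c(r) = -10 + 5*r (c(r) = -5*(2 - r) = -10 + 5*r)
u(P) = (10 + P)/(-1 + P) (u(P) = (P + (-10 + 5*4))/(-1 + P) = (P + (-10 + 20))/(-1 + P) = (P + 10)/(-1 + P) = (10 + P)/(-1 + P))
m(H) = 9*H (m(H) = H*9 = 9*H)
-2614 + m(u(0)) = -2614 + 9*((10 + 0)/(-1 + 0)) = -2614 + 9*(10/(-1)) = -2614 + 9*(-1*10) = -2614 + 9*(-10) = -2614 - 90 = -2704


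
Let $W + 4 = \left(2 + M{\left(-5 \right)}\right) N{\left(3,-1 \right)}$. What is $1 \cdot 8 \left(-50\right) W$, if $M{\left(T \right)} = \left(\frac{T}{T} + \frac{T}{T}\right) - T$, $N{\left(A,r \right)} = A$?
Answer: $-9200$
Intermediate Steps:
$M{\left(T \right)} = 2 - T$ ($M{\left(T \right)} = \left(1 + 1\right) - T = 2 - T$)
$W = 23$ ($W = -4 + \left(2 + \left(2 - -5\right)\right) 3 = -4 + \left(2 + \left(2 + 5\right)\right) 3 = -4 + \left(2 + 7\right) 3 = -4 + 9 \cdot 3 = -4 + 27 = 23$)
$1 \cdot 8 \left(-50\right) W = 1 \cdot 8 \left(-50\right) 23 = 8 \left(-50\right) 23 = \left(-400\right) 23 = -9200$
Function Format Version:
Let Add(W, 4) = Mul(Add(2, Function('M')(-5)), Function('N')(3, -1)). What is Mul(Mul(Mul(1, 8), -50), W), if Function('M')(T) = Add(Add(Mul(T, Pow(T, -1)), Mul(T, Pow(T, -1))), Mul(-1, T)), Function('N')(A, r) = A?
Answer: -9200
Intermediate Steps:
Function('M')(T) = Add(2, Mul(-1, T)) (Function('M')(T) = Add(Add(1, 1), Mul(-1, T)) = Add(2, Mul(-1, T)))
W = 23 (W = Add(-4, Mul(Add(2, Add(2, Mul(-1, -5))), 3)) = Add(-4, Mul(Add(2, Add(2, 5)), 3)) = Add(-4, Mul(Add(2, 7), 3)) = Add(-4, Mul(9, 3)) = Add(-4, 27) = 23)
Mul(Mul(Mul(1, 8), -50), W) = Mul(Mul(Mul(1, 8), -50), 23) = Mul(Mul(8, -50), 23) = Mul(-400, 23) = -9200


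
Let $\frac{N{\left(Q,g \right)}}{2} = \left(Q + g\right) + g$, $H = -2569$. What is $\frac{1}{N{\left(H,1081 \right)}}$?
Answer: $- \frac{1}{814} \approx -0.0012285$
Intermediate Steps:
$N{\left(Q,g \right)} = 2 Q + 4 g$ ($N{\left(Q,g \right)} = 2 \left(\left(Q + g\right) + g\right) = 2 \left(Q + 2 g\right) = 2 Q + 4 g$)
$\frac{1}{N{\left(H,1081 \right)}} = \frac{1}{2 \left(-2569\right) + 4 \cdot 1081} = \frac{1}{-5138 + 4324} = \frac{1}{-814} = - \frac{1}{814}$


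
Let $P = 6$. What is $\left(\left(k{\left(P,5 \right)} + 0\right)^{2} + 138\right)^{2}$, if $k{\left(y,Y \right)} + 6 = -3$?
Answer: $47961$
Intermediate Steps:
$k{\left(y,Y \right)} = -9$ ($k{\left(y,Y \right)} = -6 - 3 = -9$)
$\left(\left(k{\left(P,5 \right)} + 0\right)^{2} + 138\right)^{2} = \left(\left(-9 + 0\right)^{2} + 138\right)^{2} = \left(\left(-9\right)^{2} + 138\right)^{2} = \left(81 + 138\right)^{2} = 219^{2} = 47961$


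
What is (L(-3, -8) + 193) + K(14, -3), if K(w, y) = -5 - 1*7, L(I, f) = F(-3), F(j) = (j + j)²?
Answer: 217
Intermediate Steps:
F(j) = 4*j² (F(j) = (2*j)² = 4*j²)
L(I, f) = 36 (L(I, f) = 4*(-3)² = 4*9 = 36)
K(w, y) = -12 (K(w, y) = -5 - 7 = -12)
(L(-3, -8) + 193) + K(14, -3) = (36 + 193) - 12 = 229 - 12 = 217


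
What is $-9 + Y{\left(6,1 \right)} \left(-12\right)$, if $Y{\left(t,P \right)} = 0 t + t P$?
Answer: $-81$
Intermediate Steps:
$Y{\left(t,P \right)} = P t$ ($Y{\left(t,P \right)} = 0 + P t = P t$)
$-9 + Y{\left(6,1 \right)} \left(-12\right) = -9 + 1 \cdot 6 \left(-12\right) = -9 + 6 \left(-12\right) = -9 - 72 = -81$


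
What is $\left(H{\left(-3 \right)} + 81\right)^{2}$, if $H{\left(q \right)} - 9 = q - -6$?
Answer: $8649$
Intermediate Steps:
$H{\left(q \right)} = 15 + q$ ($H{\left(q \right)} = 9 + \left(q - -6\right) = 9 + \left(q + 6\right) = 9 + \left(6 + q\right) = 15 + q$)
$\left(H{\left(-3 \right)} + 81\right)^{2} = \left(\left(15 - 3\right) + 81\right)^{2} = \left(12 + 81\right)^{2} = 93^{2} = 8649$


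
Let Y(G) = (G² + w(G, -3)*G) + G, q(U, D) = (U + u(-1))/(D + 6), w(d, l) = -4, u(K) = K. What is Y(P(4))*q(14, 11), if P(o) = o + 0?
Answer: 52/17 ≈ 3.0588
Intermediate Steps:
P(o) = o
q(U, D) = (-1 + U)/(6 + D) (q(U, D) = (U - 1)/(D + 6) = (-1 + U)/(6 + D))
Y(G) = G² - 3*G (Y(G) = (G² - 4*G) + G = G² - 3*G)
Y(P(4))*q(14, 11) = (4*(-3 + 4))*((-1 + 14)/(6 + 11)) = (4*1)*(13/17) = 4*((1/17)*13) = 4*(13/17) = 52/17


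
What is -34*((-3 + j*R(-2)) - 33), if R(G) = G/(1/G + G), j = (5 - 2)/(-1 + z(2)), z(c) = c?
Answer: 5712/5 ≈ 1142.4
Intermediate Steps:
j = 3 (j = (5 - 2)/(-1 + 2) = 3/1 = 3*1 = 3)
R(G) = G/(G + 1/G) (R(G) = G/(1/G + G) = G/(G + 1/G))
-34*((-3 + j*R(-2)) - 33) = -34*((-3 + 3*((-2)²/(1 + (-2)²))) - 33) = -34*((-3 + 3*(4/(1 + 4))) - 33) = -34*((-3 + 3*(4/5)) - 33) = -34*((-3 + 3*(4*(⅕))) - 33) = -34*((-3 + 3*(⅘)) - 33) = -34*((-3 + 12/5) - 33) = -34*(-⅗ - 33) = -34*(-168/5) = 5712/5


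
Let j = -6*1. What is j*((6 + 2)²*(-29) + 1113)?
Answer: 4458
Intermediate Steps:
j = -6
j*((6 + 2)²*(-29) + 1113) = -6*((6 + 2)²*(-29) + 1113) = -6*(8²*(-29) + 1113) = -6*(64*(-29) + 1113) = -6*(-1856 + 1113) = -6*(-743) = 4458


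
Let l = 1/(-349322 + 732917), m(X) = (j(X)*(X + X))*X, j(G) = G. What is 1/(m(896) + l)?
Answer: 383595/551857516707841 ≈ 6.9510e-10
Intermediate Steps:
m(X) = 2*X³ (m(X) = (X*(X + X))*X = (X*(2*X))*X = (2*X²)*X = 2*X³)
l = 1/383595 ≈ 2.6069e-6
1/(m(896) + l) = 1/(2*896³ + 1/383595) = 1/(2*719323136 + 1/383595) = 1/(1438646272 + 1/383595) = 1/(551857516707841/383595) = 383595/551857516707841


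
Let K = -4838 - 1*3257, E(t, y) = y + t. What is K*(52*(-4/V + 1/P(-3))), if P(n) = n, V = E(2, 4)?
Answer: 420940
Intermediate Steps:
E(t, y) = t + y
V = 6 (V = 2 + 4 = 6)
K = -8095 (K = -4838 - 3257 = -8095)
K*(52*(-4/V + 1/P(-3))) = -420940*(-4/6 + 1/(-3)) = -420940*(-4*⅙ + 1*(-⅓)) = -420940*(-⅔ - ⅓) = -420940*(-1) = -8095*(-52) = 420940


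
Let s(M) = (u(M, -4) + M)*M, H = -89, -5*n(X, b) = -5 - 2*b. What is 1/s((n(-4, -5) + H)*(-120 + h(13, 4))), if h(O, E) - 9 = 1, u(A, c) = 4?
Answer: 1/98049600 ≈ 1.0199e-8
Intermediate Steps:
n(X, b) = 1 + 2*b/5 (n(X, b) = -(-5 - 2*b)/5 = 1 + 2*b/5)
h(O, E) = 10 (h(O, E) = 9 + 1 = 10)
s(M) = M*(4 + M) (s(M) = (4 + M)*M = M*(4 + M))
1/s((n(-4, -5) + H)*(-120 + h(13, 4))) = 1/((((1 + (⅖)*(-5)) - 89)*(-120 + 10))*(4 + ((1 + (⅖)*(-5)) - 89)*(-120 + 10))) = 1/((((1 - 2) - 89)*(-110))*(4 + ((1 - 2) - 89)*(-110))) = 1/(((-1 - 89)*(-110))*(4 + (-1 - 89)*(-110))) = 1/((-90*(-110))*(4 - 90*(-110))) = 1/(9900*(4 + 9900)) = 1/(9900*9904) = 1/98049600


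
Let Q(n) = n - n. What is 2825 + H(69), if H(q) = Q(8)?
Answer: 2825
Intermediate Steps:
Q(n) = 0
H(q) = 0
2825 + H(69) = 2825 + 0 = 2825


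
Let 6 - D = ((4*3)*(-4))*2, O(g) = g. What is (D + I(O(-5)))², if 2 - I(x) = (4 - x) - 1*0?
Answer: 9025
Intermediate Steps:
D = 102 (D = 6 - (4*3)*(-4)*2 = 6 - 12*(-4)*2 = 6 - (-48)*2 = 6 - 1*(-96) = 6 + 96 = 102)
I(x) = -2 + x (I(x) = 2 - ((4 - x) - 1*0) = 2 - ((4 - x) + 0) = 2 - (4 - x) = 2 + (-4 + x) = -2 + x)
(D + I(O(-5)))² = (102 + (-2 - 5))² = (102 - 7)² = 95² = 9025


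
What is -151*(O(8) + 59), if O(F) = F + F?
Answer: -11325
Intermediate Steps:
O(F) = 2*F
-151*(O(8) + 59) = -151*(2*8 + 59) = -151*(16 + 59) = -151*75 = -11325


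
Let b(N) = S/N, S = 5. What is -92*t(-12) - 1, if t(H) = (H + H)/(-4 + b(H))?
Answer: -26549/53 ≈ -500.92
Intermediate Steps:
b(N) = 5/N
t(H) = 2*H/(-4 + 5/H) (t(H) = (H + H)/(-4 + 5/H) = (2*H)/(-4 + 5/H) = 2*H/(-4 + 5/H))
-92*t(-12) - 1 = -(-184)*(-12)**2/(-5 + 4*(-12)) - 1 = -(-184)*144/(-5 - 48) - 1 = -(-184)*144/(-53) - 1 = -(-184)*144*(-1)/53 - 1 = -92*288/53 - 1 = -26496/53 - 1 = -26549/53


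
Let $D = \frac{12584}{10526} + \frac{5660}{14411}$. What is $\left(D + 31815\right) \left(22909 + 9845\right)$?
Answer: $\frac{79039728685059798}{75845093} \approx 1.0421 \cdot 10^{9}$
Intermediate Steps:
$D = \frac{120462592}{75845093}$ ($D = 12584 \cdot \frac{1}{10526} + 5660 \cdot \frac{1}{14411} = \frac{6292}{5263} + \frac{5660}{14411} = \frac{120462592}{75845093} \approx 1.5883$)
$\left(D + 31815\right) \left(22909 + 9845\right) = \left(\frac{120462592}{75845093} + 31815\right) \left(22909 + 9845\right) = \frac{2413132096387}{75845093} \cdot 32754 = \frac{79039728685059798}{75845093}$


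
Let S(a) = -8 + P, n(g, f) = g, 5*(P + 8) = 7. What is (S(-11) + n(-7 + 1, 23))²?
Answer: 10609/25 ≈ 424.36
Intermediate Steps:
P = -33/5 (P = -8 + (⅕)*7 = -8 + 7/5 = -33/5 ≈ -6.6000)
S(a) = -73/5 (S(a) = -8 - 33/5 = -73/5)
(S(-11) + n(-7 + 1, 23))² = (-73/5 + (-7 + 1))² = (-73/5 - 6)² = (-103/5)² = 10609/25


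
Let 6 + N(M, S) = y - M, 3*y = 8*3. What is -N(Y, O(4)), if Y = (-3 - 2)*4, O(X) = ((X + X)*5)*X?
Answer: -22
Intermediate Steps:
O(X) = 10*X² (O(X) = ((2*X)*5)*X = (10*X)*X = 10*X²)
y = 8 (y = (8*3)/3 = (⅓)*24 = 8)
Y = -20 (Y = -5*4 = -20)
N(M, S) = 2 - M (N(M, S) = -6 + (8 - M) = 2 - M)
-N(Y, O(4)) = -(2 - 1*(-20)) = -(2 + 20) = -1*22 = -22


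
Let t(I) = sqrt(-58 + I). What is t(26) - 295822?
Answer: -295822 + 4*I*sqrt(2) ≈ -2.9582e+5 + 5.6569*I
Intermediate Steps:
t(26) - 295822 = sqrt(-58 + 26) - 295822 = sqrt(-32) - 295822 = 4*I*sqrt(2) - 295822 = -295822 + 4*I*sqrt(2)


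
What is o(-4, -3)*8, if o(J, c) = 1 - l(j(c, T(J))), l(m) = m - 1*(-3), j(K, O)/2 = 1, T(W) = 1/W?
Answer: -32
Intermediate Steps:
T(W) = 1/W
j(K, O) = 2 (j(K, O) = 2*1 = 2)
l(m) = 3 + m (l(m) = m + 3 = 3 + m)
o(J, c) = -4 (o(J, c) = 1 - (3 + 2) = 1 - 1*5 = 1 - 5 = -4)
o(-4, -3)*8 = -4*8 = -32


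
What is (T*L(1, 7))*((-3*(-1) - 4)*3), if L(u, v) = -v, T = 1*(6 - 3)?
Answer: 63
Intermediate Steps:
T = 3 (T = 1*3 = 3)
(T*L(1, 7))*((-3*(-1) - 4)*3) = (3*(-1*7))*((-3*(-1) - 4)*3) = (3*(-7))*((3 - 4)*3) = -(-21)*3 = -21*(-3) = 63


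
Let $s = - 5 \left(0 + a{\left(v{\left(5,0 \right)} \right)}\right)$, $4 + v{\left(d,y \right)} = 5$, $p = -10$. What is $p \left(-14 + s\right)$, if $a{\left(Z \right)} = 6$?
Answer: $440$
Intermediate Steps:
$v{\left(d,y \right)} = 1$ ($v{\left(d,y \right)} = -4 + 5 = 1$)
$s = -30$ ($s = - 5 \left(0 + 6\right) = \left(-5\right) 6 = -30$)
$p \left(-14 + s\right) = - 10 \left(-14 - 30\right) = \left(-10\right) \left(-44\right) = 440$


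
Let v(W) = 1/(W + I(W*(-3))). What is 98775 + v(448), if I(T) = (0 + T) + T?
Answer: 221255999/2240 ≈ 98775.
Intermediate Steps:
I(T) = 2*T (I(T) = T + T = 2*T)
v(W) = -1/(5*W) (v(W) = 1/(W + 2*(W*(-3))) = 1/(W + 2*(-3*W)) = 1/(W - 6*W) = 1/(-5*W) = -1/(5*W))
98775 + v(448) = 98775 - 1/5/448 = 98775 - 1/5*1/448 = 98775 - 1/2240 = 221255999/2240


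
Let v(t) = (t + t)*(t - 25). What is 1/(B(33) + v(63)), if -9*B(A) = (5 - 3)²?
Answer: 9/43088 ≈ 0.00020887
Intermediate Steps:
B(A) = -4/9 (B(A) = -(5 - 3)²/9 = -⅑*2² = -⅑*4 = -4/9)
v(t) = 2*t*(-25 + t) (v(t) = (2*t)*(-25 + t) = 2*t*(-25 + t))
1/(B(33) + v(63)) = 1/(-4/9 + 2*63*(-25 + 63)) = 1/(-4/9 + 2*63*38) = 1/(-4/9 + 4788) = 1/(43088/9) = 9/43088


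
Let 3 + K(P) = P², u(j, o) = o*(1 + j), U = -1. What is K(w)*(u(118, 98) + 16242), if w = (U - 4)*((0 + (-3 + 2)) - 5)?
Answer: 25029888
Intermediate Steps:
w = 30 (w = (-1 - 4)*((0 + (-3 + 2)) - 5) = -5*((0 - 1) - 5) = -5*(-1 - 5) = -5*(-6) = 30)
K(P) = -3 + P²
K(w)*(u(118, 98) + 16242) = (-3 + 30²)*(98*(1 + 118) + 16242) = (-3 + 900)*(98*119 + 16242) = 897*(11662 + 16242) = 897*27904 = 25029888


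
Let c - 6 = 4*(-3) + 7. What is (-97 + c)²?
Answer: 9216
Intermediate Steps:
c = 1 (c = 6 + (4*(-3) + 7) = 6 + (-12 + 7) = 6 - 5 = 1)
(-97 + c)² = (-97 + 1)² = (-96)² = 9216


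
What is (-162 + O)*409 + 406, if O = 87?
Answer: -30269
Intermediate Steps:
(-162 + O)*409 + 406 = (-162 + 87)*409 + 406 = -75*409 + 406 = -30675 + 406 = -30269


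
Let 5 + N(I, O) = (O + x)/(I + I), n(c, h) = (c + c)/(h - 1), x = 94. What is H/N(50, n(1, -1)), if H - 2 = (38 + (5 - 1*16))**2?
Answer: -73100/407 ≈ -179.61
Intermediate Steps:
n(c, h) = 2*c/(-1 + h) (n(c, h) = (2*c)/(-1 + h) = 2*c/(-1 + h))
H = 731 (H = 2 + (38 + (5 - 1*16))**2 = 2 + (38 + (5 - 16))**2 = 2 + (38 - 11)**2 = 2 + 27**2 = 2 + 729 = 731)
N(I, O) = -5 + (94 + O)/(2*I) (N(I, O) = -5 + (O + 94)/(I + I) = -5 + (94 + O)/((2*I)) = -5 + (94 + O)*(1/(2*I)) = -5 + (94 + O)/(2*I))
H/N(50, n(1, -1)) = 731/(((1/2)*(94 + 2*1/(-1 - 1) - 10*50)/50)) = 731/(((1/2)*(1/50)*(94 + 2*1/(-2) - 500))) = 731/(((1/2)*(1/50)*(94 + 2*1*(-1/2) - 500))) = 731/(((1/2)*(1/50)*(94 - 1 - 500))) = 731/(((1/2)*(1/50)*(-407))) = 731/(-407/100) = 731*(-100/407) = -73100/407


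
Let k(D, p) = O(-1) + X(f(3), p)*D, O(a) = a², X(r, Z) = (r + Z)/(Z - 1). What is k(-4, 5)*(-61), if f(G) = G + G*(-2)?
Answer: 61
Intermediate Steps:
f(G) = -G (f(G) = G - 2*G = -G)
X(r, Z) = (Z + r)/(-1 + Z)
k(D, p) = 1 + D*(-3 + p)/(-1 + p) (k(D, p) = (-1)² + ((p - 1*3)/(-1 + p))*D = 1 + ((p - 3)/(-1 + p))*D = 1 + ((-3 + p)/(-1 + p))*D = 1 + D*(-3 + p)/(-1 + p))
k(-4, 5)*(-61) = ((-1 + 5 - 4*(-3 + 5))/(-1 + 5))*(-61) = ((-1 + 5 - 4*2)/4)*(-61) = ((-1 + 5 - 8)/4)*(-61) = ((¼)*(-4))*(-61) = -1*(-61) = 61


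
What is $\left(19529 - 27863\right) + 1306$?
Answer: $-7028$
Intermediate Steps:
$\left(19529 - 27863\right) + 1306 = -8334 + 1306 = -7028$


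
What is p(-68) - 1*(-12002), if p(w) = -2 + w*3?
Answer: 11796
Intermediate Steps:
p(w) = -2 + 3*w
p(-68) - 1*(-12002) = (-2 + 3*(-68)) - 1*(-12002) = (-2 - 204) + 12002 = -206 + 12002 = 11796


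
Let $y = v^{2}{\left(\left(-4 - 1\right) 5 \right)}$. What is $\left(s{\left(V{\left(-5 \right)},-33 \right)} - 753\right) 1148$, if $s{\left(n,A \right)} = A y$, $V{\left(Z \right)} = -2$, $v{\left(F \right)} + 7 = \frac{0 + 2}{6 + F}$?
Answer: $- \frac{1002500184}{361} \approx -2.777 \cdot 10^{6}$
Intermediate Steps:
$v{\left(F \right)} = -7 + \frac{2}{6 + F}$ ($v{\left(F \right)} = -7 + \frac{0 + 2}{6 + F} = -7 + \frac{2}{6 + F}$)
$y = \frac{18225}{361}$ ($y = \left(\frac{-40 - 7 \left(-4 - 1\right) 5}{6 + \left(-4 - 1\right) 5}\right)^{2} = \left(\frac{-40 - 7 \left(\left(-5\right) 5\right)}{6 - 25}\right)^{2} = \left(\frac{-40 - -175}{6 - 25}\right)^{2} = \left(\frac{-40 + 175}{-19}\right)^{2} = \left(\left(- \frac{1}{19}\right) 135\right)^{2} = \left(- \frac{135}{19}\right)^{2} = \frac{18225}{361} \approx 50.485$)
$s{\left(n,A \right)} = \frac{18225 A}{361}$ ($s{\left(n,A \right)} = A \frac{18225}{361} = \frac{18225 A}{361}$)
$\left(s{\left(V{\left(-5 \right)},-33 \right)} - 753\right) 1148 = \left(\frac{18225}{361} \left(-33\right) - 753\right) 1148 = \left(- \frac{601425}{361} - 753\right) 1148 = \left(- \frac{873258}{361}\right) 1148 = - \frac{1002500184}{361}$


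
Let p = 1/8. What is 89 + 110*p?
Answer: 411/4 ≈ 102.75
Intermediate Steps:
p = 1/8 ≈ 0.12500
89 + 110*p = 89 + 110*(1/8) = 89 + 55/4 = 411/4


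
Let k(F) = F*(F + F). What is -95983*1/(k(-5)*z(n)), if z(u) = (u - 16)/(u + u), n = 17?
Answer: -1631711/25 ≈ -65268.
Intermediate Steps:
k(F) = 2*F² (k(F) = F*(2*F) = 2*F²)
z(u) = (-16 + u)/(2*u) (z(u) = (-16 + u)/((2*u)) = (-16 + u)*(1/(2*u)) = (-16 + u)/(2*u))
-95983*1/(k(-5)*z(n)) = -95983*17/(25*(-16 + 17)) = -95983/((2*25)*((½)*(1/17)*1)) = -95983/(50*(1/34)) = -95983/25/17 = -95983*17/25 = -1631711/25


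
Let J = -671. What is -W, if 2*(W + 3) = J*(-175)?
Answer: -117419/2 ≈ -58710.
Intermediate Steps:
W = 117419/2 (W = -3 + (-671*(-175))/2 = -3 + (½)*117425 = -3 + 117425/2 = 117419/2 ≈ 58710.)
-W = -1*117419/2 = -117419/2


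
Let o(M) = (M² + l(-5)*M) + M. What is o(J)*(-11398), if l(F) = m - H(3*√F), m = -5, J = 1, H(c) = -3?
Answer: 0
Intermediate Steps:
l(F) = -2 (l(F) = -5 - 1*(-3) = -5 + 3 = -2)
o(M) = M² - M (o(M) = (M² - 2*M) + M = M² - M)
o(J)*(-11398) = (1*(-1 + 1))*(-11398) = (1*0)*(-11398) = 0*(-11398) = 0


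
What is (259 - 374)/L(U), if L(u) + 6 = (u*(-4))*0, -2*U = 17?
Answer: 115/6 ≈ 19.167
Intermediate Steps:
U = -17/2 (U = -1/2*17 = -17/2 ≈ -8.5000)
L(u) = -6 (L(u) = -6 + (u*(-4))*0 = -6 - 4*u*0 = -6 + 0 = -6)
(259 - 374)/L(U) = (259 - 374)/(-6) = -115*(-1/6) = 115/6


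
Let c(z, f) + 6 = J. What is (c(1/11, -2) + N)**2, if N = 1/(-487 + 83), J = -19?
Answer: 102030201/163216 ≈ 625.12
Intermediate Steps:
c(z, f) = -25 (c(z, f) = -6 - 19 = -25)
N = -1/404 (N = 1/(-404) = -1/404 ≈ -0.0024752)
(c(1/11, -2) + N)**2 = (-25 - 1/404)**2 = (-10101/404)**2 = 102030201/163216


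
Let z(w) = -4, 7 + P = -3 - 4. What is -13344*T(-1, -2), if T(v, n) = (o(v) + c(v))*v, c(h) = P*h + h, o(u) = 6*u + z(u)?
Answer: 40032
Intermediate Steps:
P = -14 (P = -7 + (-3 - 4) = -7 - 7 = -14)
o(u) = -4 + 6*u (o(u) = 6*u - 4 = -4 + 6*u)
c(h) = -13*h (c(h) = -14*h + h = -13*h)
T(v, n) = v*(-4 - 7*v) (T(v, n) = ((-4 + 6*v) - 13*v)*v = (-4 - 7*v)*v = v*(-4 - 7*v))
-13344*T(-1, -2) = -(-13344)*(-4 - 7*(-1)) = -(-13344)*(-4 + 7) = -(-13344)*3 = -13344*(-3) = 40032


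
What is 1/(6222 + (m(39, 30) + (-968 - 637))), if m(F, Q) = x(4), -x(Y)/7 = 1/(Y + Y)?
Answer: 8/36929 ≈ 0.00021663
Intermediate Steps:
x(Y) = -7/(2*Y) (x(Y) = -7/(Y + Y) = -7*1/(2*Y) = -7/(2*Y))
m(F, Q) = -7/8 (m(F, Q) = -7/2/4 = -7/2*¼ = -7/8)
1/(6222 + (m(39, 30) + (-968 - 637))) = 1/(6222 + (-7/8 + (-968 - 637))) = 1/(6222 + (-7/8 - 1605)) = 1/(6222 - 12847/8) = 1/(36929/8) = 8/36929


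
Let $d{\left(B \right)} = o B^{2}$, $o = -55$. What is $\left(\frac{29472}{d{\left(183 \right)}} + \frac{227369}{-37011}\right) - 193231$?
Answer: $- \frac{1463672197279738}{7574486205} \approx -1.9324 \cdot 10^{5}$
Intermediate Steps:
$d{\left(B \right)} = - 55 B^{2}$
$\left(\frac{29472}{d{\left(183 \right)}} + \frac{227369}{-37011}\right) - 193231 = \left(\frac{29472}{\left(-55\right) 183^{2}} + \frac{227369}{-37011}\right) - 193231 = \left(\frac{29472}{\left(-55\right) 33489} + 227369 \left(- \frac{1}{37011}\right)\right) - 193231 = \left(\frac{29472}{-1841895} - \frac{227369}{37011}\right) - 193231 = \left(29472 \left(- \frac{1}{1841895}\right) - \frac{227369}{37011}\right) - 193231 = \left(- \frac{9824}{613965} - \frac{227369}{37011}\right) - 193231 = - \frac{46653401383}{7574486205} - 193231 = - \frac{1463672197279738}{7574486205}$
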